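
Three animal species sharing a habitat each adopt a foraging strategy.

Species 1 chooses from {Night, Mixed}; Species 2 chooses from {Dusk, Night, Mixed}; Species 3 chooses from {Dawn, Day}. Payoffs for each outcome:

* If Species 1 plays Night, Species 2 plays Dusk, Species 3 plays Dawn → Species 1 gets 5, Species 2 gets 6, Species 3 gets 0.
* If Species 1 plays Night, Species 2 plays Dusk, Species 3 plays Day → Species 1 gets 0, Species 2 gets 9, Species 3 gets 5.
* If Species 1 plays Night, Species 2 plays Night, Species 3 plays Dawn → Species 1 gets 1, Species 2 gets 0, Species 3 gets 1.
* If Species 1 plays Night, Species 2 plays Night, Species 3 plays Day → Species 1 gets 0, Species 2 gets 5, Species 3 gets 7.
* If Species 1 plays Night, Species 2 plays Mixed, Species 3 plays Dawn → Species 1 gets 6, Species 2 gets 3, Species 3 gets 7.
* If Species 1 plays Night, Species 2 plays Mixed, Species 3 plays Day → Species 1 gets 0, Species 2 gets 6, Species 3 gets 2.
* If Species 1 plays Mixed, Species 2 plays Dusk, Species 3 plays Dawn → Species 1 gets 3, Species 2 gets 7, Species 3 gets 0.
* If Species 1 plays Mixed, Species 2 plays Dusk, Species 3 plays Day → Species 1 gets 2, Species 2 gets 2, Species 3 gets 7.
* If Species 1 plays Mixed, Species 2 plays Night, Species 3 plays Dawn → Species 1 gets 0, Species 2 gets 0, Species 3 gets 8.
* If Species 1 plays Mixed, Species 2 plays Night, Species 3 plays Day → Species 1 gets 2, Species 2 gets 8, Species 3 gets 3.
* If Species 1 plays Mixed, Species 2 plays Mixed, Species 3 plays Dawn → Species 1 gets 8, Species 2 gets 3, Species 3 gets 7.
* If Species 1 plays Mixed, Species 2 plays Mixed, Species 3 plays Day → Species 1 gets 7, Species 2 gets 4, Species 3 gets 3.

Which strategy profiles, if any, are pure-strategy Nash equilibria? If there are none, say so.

(Night, Dusk, Dawn): Species 3 can switch to Day (0 → 5). Not NE.
(Night, Dusk, Day): Species 1 can switch to Mixed (0 → 2). Not NE.
(Night, Night, Dawn): Species 2 can switch to Dusk (0 → 6). Not NE.
(Night, Night, Day): Species 1 can switch to Mixed (0 → 2). Not NE.
(Night, Mixed, Dawn): Species 1 can switch to Mixed (6 → 8). Not NE.
(Night, Mixed, Day): Species 1 can switch to Mixed (0 → 7). Not NE.
(Mixed, Dusk, Dawn): Species 1 can switch to Night (3 → 5). Not NE.
(Mixed, Dusk, Day): Species 2 can switch to Night (2 → 8). Not NE.
(Mixed, Night, Dawn): Species 1 can switch to Night (0 → 1). Not NE.
(Mixed, Night, Day): Species 3 can switch to Dawn (3 → 8). Not NE.
(The remaining 2 profiles each have a profitable deviation by the same check.)

none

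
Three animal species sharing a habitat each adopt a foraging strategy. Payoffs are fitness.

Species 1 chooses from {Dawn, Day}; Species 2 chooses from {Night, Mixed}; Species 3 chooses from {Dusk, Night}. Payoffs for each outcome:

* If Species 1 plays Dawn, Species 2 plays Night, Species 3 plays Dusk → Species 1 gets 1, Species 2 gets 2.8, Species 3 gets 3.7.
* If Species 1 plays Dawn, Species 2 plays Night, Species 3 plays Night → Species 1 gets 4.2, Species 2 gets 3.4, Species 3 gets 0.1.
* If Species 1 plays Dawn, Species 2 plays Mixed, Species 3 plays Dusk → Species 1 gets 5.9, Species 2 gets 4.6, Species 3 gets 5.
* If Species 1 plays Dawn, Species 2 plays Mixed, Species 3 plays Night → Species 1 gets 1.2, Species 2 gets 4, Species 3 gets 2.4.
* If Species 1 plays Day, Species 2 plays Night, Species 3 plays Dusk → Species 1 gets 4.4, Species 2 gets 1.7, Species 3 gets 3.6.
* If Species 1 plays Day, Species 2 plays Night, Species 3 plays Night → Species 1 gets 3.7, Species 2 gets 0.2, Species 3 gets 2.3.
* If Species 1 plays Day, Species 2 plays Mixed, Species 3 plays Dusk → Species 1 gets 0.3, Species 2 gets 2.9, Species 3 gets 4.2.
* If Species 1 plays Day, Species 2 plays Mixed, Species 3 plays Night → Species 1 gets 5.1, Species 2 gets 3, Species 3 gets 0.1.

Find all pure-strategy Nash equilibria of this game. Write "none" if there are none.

(Dawn, Mixed, Dusk)

For each strategy profile, look for a profitable unilateral deviation.
(Dawn, Night, Dusk): Species 1 can switch to Day (1 → 4.4). Not NE.
(Dawn, Night, Night): Species 2 can switch to Mixed (3.4 → 4). Not NE.
(Dawn, Mixed, Dusk): Species 1 gets 5.9, best alternative 0.3; Species 2 gets 4.6, best alternative 2.8; Species 3 gets 5, best alternative 2.4. No profitable deviation — NE.
(Dawn, Mixed, Night): Species 1 can switch to Day (1.2 → 5.1). Not NE.
(Day, Night, Dusk): Species 2 can switch to Mixed (1.7 → 2.9). Not NE.
(Day, Night, Night): Species 1 can switch to Dawn (3.7 → 4.2). Not NE.
(Day, Mixed, Dusk): Species 1 can switch to Dawn (0.3 → 5.9). Not NE.
(The remaining 1 profile has a profitable deviation by the same check.)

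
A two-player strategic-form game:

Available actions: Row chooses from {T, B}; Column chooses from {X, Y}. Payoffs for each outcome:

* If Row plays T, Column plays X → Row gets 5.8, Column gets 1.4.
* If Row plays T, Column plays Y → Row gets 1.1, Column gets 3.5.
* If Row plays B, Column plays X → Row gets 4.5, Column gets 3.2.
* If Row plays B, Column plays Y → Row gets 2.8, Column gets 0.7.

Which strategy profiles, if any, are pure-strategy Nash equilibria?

For each player, find the best response to each opponent profile; mutual best responses are the pure NE.
Row against X: payoffs 5.8, 4.5 → best response T.
Row against Y: payoffs 1.1, 2.8 → best response B.
Column against T: payoffs 1.4, 3.5 → best response Y.
Column against B: payoffs 3.2, 0.7 → best response X.
No profile is a mutual best response for all players.

No pure-strategy Nash equilibrium.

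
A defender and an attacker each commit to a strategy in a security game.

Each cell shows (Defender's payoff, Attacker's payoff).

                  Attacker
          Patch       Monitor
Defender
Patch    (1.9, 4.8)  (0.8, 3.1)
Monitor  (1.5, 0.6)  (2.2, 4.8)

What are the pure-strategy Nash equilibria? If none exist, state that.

Defender against Patch: payoffs 1.9, 1.5 → best response Patch.
Defender against Monitor: payoffs 0.8, 2.2 → best response Monitor.
Attacker against Patch: payoffs 4.8, 3.1 → best response Patch.
Attacker against Monitor: payoffs 0.6, 4.8 → best response Monitor.
Mutual best responses: (Patch, Patch); (Monitor, Monitor).

The pure Nash equilibria are (Patch, Patch), (Monitor, Monitor).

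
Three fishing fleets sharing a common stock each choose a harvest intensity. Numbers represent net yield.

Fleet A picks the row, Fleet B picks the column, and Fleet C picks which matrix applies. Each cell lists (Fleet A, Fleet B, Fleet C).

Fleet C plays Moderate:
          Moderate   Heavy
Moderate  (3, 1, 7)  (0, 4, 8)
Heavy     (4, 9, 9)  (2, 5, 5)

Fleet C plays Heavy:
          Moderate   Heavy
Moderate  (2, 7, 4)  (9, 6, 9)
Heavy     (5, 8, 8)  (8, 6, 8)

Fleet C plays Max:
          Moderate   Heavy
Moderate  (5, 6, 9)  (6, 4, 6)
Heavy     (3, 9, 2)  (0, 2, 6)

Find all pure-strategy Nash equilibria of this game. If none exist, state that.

(Moderate, Moderate, Moderate): Fleet A can switch to Heavy (3 → 4). Not NE.
(Moderate, Moderate, Heavy): Fleet A can switch to Heavy (2 → 5). Not NE.
(Moderate, Moderate, Max): Fleet A gets 5, best alternative 3; Fleet B gets 6, best alternative 4; Fleet C gets 9, best alternative 7. No profitable deviation — NE.
(Moderate, Heavy, Moderate): Fleet A can switch to Heavy (0 → 2). Not NE.
(Moderate, Heavy, Heavy): Fleet B can switch to Moderate (6 → 7). Not NE.
(Moderate, Heavy, Max): Fleet B can switch to Moderate (4 → 6). Not NE.
(Heavy, Moderate, Moderate): Fleet A gets 4, best alternative 3; Fleet B gets 9, best alternative 5; Fleet C gets 9, best alternative 8. No profitable deviation — NE.
(Heavy, Moderate, Heavy): Fleet C can switch to Moderate (8 → 9). Not NE.
(The remaining 4 profiles each have a profitable deviation by the same check.)

(Moderate, Moderate, Max) and (Heavy, Moderate, Moderate)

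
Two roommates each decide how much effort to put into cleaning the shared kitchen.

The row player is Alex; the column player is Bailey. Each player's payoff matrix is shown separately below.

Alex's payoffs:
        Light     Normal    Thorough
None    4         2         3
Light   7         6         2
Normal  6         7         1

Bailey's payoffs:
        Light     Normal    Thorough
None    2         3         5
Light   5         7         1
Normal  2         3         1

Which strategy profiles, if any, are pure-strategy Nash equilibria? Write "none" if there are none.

For each player, find the best response to each opponent profile; mutual best responses are the pure NE.
Alex against Light: payoffs 4, 7, 6 → best response Light.
Alex against Normal: payoffs 2, 6, 7 → best response Normal.
Alex against Thorough: payoffs 3, 2, 1 → best response None.
Bailey against None: payoffs 2, 3, 5 → best response Thorough.
Bailey against Light: payoffs 5, 7, 1 → best response Normal.
Bailey against Normal: payoffs 2, 3, 1 → best response Normal.
Mutual best responses: (None, Thorough); (Normal, Normal).

Pure-strategy Nash equilibria: (None, Thorough), (Normal, Normal)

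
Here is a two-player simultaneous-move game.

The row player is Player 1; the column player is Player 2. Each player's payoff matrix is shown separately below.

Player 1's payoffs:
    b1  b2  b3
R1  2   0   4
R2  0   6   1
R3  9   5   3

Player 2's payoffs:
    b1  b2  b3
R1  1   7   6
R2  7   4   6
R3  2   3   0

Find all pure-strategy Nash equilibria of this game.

none

(R1, b1): Player 1 can switch to R3 (2 → 9). Not NE.
(R1, b2): Player 1 can switch to R2 (0 → 6). Not NE.
(R1, b3): Player 2 can switch to b2 (6 → 7). Not NE.
(R2, b1): Player 1 can switch to R1 (0 → 2). Not NE.
(R2, b2): Player 2 can switch to b1 (4 → 7). Not NE.
(R2, b3): Player 1 can switch to R1 (1 → 4). Not NE.
(The remaining 3 profiles each have a profitable deviation by the same check.)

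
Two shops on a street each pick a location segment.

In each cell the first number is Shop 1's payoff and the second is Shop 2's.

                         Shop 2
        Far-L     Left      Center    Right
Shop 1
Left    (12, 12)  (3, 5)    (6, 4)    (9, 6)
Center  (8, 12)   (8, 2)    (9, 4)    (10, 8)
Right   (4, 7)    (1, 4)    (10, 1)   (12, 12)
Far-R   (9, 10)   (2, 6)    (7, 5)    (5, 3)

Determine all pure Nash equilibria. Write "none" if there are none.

(Left, Far-L); (Right, Right)

Mark each player's best response to every combination of opponents' strategies; a profile where every player is best-responding is a pure Nash equilibrium.
Shop 1 against Far-L: payoffs 12, 8, 4, 9 → best response Left.
Shop 1 against Left: payoffs 3, 8, 1, 2 → best response Center.
Shop 1 against Center: payoffs 6, 9, 10, 7 → best response Right.
Shop 1 against Right: payoffs 9, 10, 12, 5 → best response Right.
Shop 2 against Left: payoffs 12, 5, 4, 6 → best response Far-L.
Shop 2 against Center: payoffs 12, 2, 4, 8 → best response Far-L.
Shop 2 against Right: payoffs 7, 4, 1, 12 → best response Right.
Shop 2 against Far-R: payoffs 10, 6, 5, 3 → best response Far-L.
Mutual best responses: (Left, Far-L); (Right, Right).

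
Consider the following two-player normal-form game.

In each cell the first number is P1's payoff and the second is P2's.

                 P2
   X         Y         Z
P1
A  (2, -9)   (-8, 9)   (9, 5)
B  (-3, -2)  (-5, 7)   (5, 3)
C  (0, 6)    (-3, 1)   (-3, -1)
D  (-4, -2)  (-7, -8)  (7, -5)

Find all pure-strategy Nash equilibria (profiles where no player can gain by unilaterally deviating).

Mark each player's best response to every combination of opponents' strategies; a profile where every player is best-responding is a pure Nash equilibrium.
P1 against X: payoffs 2, -3, 0, -4 → best response A.
P1 against Y: payoffs -8, -5, -3, -7 → best response C.
P1 against Z: payoffs 9, 5, -3, 7 → best response A.
P2 against A: payoffs -9, 9, 5 → best response Y.
P2 against B: payoffs -2, 7, 3 → best response Y.
P2 against C: payoffs 6, 1, -1 → best response X.
P2 against D: payoffs -2, -8, -5 → best response X.
No profile is a mutual best response for all players.

No pure-strategy Nash equilibrium.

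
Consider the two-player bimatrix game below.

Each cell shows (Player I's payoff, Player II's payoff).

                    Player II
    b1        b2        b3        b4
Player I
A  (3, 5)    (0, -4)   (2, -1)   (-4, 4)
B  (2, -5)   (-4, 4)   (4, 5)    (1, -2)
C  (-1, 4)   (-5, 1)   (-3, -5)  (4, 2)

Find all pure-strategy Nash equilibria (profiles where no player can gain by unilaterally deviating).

(A, b1): Player I gets 3, best alternative 2; Player II gets 5, best alternative 4. No profitable deviation — NE.
(A, b2): Player II can switch to b1 (-4 → 5). Not NE.
(A, b3): Player I can switch to B (2 → 4). Not NE.
(A, b4): Player I can switch to B (-4 → 1). Not NE.
(B, b1): Player I can switch to A (2 → 3). Not NE.
(B, b2): Player I can switch to A (-4 → 0). Not NE.
(B, b3): Player I gets 4, best alternative 2; Player II gets 5, best alternative 4. No profitable deviation — NE.
(B, b4): Player I can switch to C (1 → 4). Not NE.
(C, b1): Player I can switch to A (-1 → 3). Not NE.
(C, b2): Player I can switch to A (-5 → 0). Not NE.
(C, b3): Player I can switch to A (-3 → 2). Not NE.
(C, b4): Player II can switch to b1 (2 → 4). Not NE.

Pure-strategy Nash equilibria: (A, b1); (B, b3)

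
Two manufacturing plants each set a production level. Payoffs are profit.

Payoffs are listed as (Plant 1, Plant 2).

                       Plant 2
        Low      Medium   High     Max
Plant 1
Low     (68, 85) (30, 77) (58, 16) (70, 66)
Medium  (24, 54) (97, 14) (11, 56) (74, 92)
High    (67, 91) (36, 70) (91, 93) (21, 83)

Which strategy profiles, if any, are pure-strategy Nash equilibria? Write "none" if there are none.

Plant 1 against Low: payoffs 68, 24, 67 → best response Low.
Plant 1 against Medium: payoffs 30, 97, 36 → best response Medium.
Plant 1 against High: payoffs 58, 11, 91 → best response High.
Plant 1 against Max: payoffs 70, 74, 21 → best response Medium.
Plant 2 against Low: payoffs 85, 77, 16, 66 → best response Low.
Plant 2 against Medium: payoffs 54, 14, 56, 92 → best response Max.
Plant 2 against High: payoffs 91, 70, 93, 83 → best response High.
Mutual best responses: (Low, Low); (Medium, Max); (High, High).

Pure-strategy Nash equilibria: (Low, Low); (Medium, Max); (High, High)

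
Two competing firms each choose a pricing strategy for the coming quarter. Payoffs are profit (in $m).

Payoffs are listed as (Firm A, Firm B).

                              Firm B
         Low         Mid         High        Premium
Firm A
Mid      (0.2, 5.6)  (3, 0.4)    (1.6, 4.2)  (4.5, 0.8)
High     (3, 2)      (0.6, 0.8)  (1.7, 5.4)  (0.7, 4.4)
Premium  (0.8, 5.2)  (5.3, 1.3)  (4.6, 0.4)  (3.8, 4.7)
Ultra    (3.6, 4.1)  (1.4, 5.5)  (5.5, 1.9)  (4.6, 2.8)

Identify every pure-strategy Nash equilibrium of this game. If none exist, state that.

For each strategy profile, look for a profitable unilateral deviation.
(Mid, Low): Firm A can switch to High (0.2 → 3). Not NE.
(Mid, Mid): Firm A can switch to Premium (3 → 5.3). Not NE.
(Mid, High): Firm A can switch to High (1.6 → 1.7). Not NE.
(Mid, Premium): Firm A can switch to Ultra (4.5 → 4.6). Not NE.
(High, Low): Firm A can switch to Ultra (3 → 3.6). Not NE.
(High, Mid): Firm A can switch to Mid (0.6 → 3). Not NE.
(The remaining 10 profiles each have a profitable deviation by the same check.)

There is no pure-strategy Nash equilibrium.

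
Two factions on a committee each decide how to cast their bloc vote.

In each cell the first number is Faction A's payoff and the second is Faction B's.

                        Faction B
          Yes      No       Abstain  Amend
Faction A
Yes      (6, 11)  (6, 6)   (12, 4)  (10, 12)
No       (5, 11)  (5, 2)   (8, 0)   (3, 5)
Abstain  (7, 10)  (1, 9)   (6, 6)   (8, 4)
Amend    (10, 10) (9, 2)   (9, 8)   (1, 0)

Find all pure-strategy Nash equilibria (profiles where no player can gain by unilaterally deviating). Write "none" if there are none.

The pure Nash equilibria are (Yes, Amend); (Amend, Yes).

For each player, find the best response to each opponent profile; mutual best responses are the pure NE.
Faction A against Yes: payoffs 6, 5, 7, 10 → best response Amend.
Faction A against No: payoffs 6, 5, 1, 9 → best response Amend.
Faction A against Abstain: payoffs 12, 8, 6, 9 → best response Yes.
Faction A against Amend: payoffs 10, 3, 8, 1 → best response Yes.
Faction B against Yes: payoffs 11, 6, 4, 12 → best response Amend.
Faction B against No: payoffs 11, 2, 0, 5 → best response Yes.
Faction B against Abstain: payoffs 10, 9, 6, 4 → best response Yes.
Faction B against Amend: payoffs 10, 2, 8, 0 → best response Yes.
Mutual best responses: (Yes, Amend); (Amend, Yes).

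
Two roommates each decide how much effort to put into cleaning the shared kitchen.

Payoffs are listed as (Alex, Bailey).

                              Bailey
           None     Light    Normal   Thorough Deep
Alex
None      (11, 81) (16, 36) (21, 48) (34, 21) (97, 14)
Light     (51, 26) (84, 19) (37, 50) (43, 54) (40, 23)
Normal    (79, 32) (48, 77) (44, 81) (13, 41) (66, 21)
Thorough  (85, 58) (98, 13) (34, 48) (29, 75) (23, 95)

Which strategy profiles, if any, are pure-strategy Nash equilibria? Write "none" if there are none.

Pure-strategy Nash equilibria: (Light, Thorough); (Normal, Normal)

(None, None): Alex can switch to Light (11 → 51). Not NE.
(None, Light): Alex can switch to Light (16 → 84). Not NE.
(None, Normal): Alex can switch to Light (21 → 37). Not NE.
(None, Thorough): Alex can switch to Light (34 → 43). Not NE.
(None, Deep): Bailey can switch to None (14 → 81). Not NE.
(Light, None): Alex can switch to Normal (51 → 79). Not NE.
(Light, Light): Alex can switch to Thorough (84 → 98). Not NE.
(Light, Normal): Alex can switch to Normal (37 → 44). Not NE.
(Light, Thorough): Alex gets 43, best alternative 34; Bailey gets 54, best alternative 50. No profitable deviation — NE.
(Light, Deep): Alex can switch to None (40 → 97). Not NE.
(Normal, None): Alex can switch to Thorough (79 → 85). Not NE.
(Normal, Normal): Alex gets 44, best alternative 37; Bailey gets 81, best alternative 77. No profitable deviation — NE.
(The remaining 8 profiles each have a profitable deviation by the same check.)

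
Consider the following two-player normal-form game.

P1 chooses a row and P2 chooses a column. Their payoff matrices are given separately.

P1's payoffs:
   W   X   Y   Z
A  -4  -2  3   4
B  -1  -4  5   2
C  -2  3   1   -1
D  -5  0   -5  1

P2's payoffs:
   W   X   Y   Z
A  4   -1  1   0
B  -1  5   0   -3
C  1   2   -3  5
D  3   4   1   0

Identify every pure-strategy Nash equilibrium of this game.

Check each profile: it is a Nash equilibrium iff no player can strictly gain by switching unilaterally.
(A, W): P1 can switch to B (-4 → -1). Not NE.
(A, X): P1 can switch to C (-2 → 3). Not NE.
(A, Y): P1 can switch to B (3 → 5). Not NE.
(A, Z): P2 can switch to W (0 → 4). Not NE.
(B, W): P2 can switch to X (-1 → 5). Not NE.
(B, X): P1 can switch to A (-4 → -2). Not NE.
(B, Y): P2 can switch to X (0 → 5). Not NE.
(B, Z): P1 can switch to A (2 → 4). Not NE.
(C, W): P1 can switch to B (-2 → -1). Not NE.
(C, X): P2 can switch to Z (2 → 5). Not NE.
(C, Y): P1 can switch to A (1 → 3). Not NE.
(C, Z): P1 can switch to A (-1 → 4). Not NE.
(The remaining 4 profiles each have a profitable deviation by the same check.)

This game has no pure Nash equilibrium.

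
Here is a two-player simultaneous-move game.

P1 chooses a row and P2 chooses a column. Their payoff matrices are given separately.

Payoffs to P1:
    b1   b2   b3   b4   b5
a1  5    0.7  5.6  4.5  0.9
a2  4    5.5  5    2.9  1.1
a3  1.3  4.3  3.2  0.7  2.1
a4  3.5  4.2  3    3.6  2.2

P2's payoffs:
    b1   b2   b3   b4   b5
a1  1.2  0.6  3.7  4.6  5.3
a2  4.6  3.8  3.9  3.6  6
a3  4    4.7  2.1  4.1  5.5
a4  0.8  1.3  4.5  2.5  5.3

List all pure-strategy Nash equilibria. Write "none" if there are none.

P1 against b1: payoffs 5, 4, 1.3, 3.5 → best response a1.
P1 against b2: payoffs 0.7, 5.5, 4.3, 4.2 → best response a2.
P1 against b3: payoffs 5.6, 5, 3.2, 3 → best response a1.
P1 against b4: payoffs 4.5, 2.9, 0.7, 3.6 → best response a1.
P1 against b5: payoffs 0.9, 1.1, 2.1, 2.2 → best response a4.
P2 against a1: payoffs 1.2, 0.6, 3.7, 4.6, 5.3 → best response b5.
P2 against a2: payoffs 4.6, 3.8, 3.9, 3.6, 6 → best response b5.
P2 against a3: payoffs 4, 4.7, 2.1, 4.1, 5.5 → best response b5.
P2 against a4: payoffs 0.8, 1.3, 4.5, 2.5, 5.3 → best response b5.
Mutual best responses: (a4, b5).

Pure NE: (a4, b5)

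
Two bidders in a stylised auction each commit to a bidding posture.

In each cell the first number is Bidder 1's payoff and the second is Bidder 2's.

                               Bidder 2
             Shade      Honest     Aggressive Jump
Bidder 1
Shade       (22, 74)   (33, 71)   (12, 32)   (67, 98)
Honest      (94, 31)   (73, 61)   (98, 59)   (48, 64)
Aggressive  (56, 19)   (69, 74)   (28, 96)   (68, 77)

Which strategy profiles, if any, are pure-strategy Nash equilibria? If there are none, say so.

No pure-strategy Nash equilibrium.

Bidder 1 against Shade: payoffs 22, 94, 56 → best response Honest.
Bidder 1 against Honest: payoffs 33, 73, 69 → best response Honest.
Bidder 1 against Aggressive: payoffs 12, 98, 28 → best response Honest.
Bidder 1 against Jump: payoffs 67, 48, 68 → best response Aggressive.
Bidder 2 against Shade: payoffs 74, 71, 32, 98 → best response Jump.
Bidder 2 against Honest: payoffs 31, 61, 59, 64 → best response Jump.
Bidder 2 against Aggressive: payoffs 19, 74, 96, 77 → best response Aggressive.
No profile is a mutual best response for all players.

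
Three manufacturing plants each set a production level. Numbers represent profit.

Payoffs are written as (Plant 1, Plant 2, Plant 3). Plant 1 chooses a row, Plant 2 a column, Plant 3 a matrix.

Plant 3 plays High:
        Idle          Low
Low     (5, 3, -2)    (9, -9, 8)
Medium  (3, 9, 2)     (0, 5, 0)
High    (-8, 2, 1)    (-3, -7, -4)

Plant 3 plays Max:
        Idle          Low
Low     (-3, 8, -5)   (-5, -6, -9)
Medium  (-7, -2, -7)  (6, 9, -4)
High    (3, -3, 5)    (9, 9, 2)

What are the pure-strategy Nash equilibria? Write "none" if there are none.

(Low, Idle, High): Plant 1 gets 5, best alternative 3; Plant 2 gets 3, best alternative -9; Plant 3 gets -2, best alternative -5. No profitable deviation — NE.
(Low, Idle, Max): Plant 1 can switch to High (-3 → 3). Not NE.
(Low, Low, High): Plant 2 can switch to Idle (-9 → 3). Not NE.
(Low, Low, Max): Plant 1 can switch to Medium (-5 → 6). Not NE.
(Medium, Idle, High): Plant 1 can switch to Low (3 → 5). Not NE.
(Medium, Idle, Max): Plant 1 can switch to Low (-7 → -3). Not NE.
(Medium, Low, High): Plant 1 can switch to Low (0 → 9). Not NE.
(Medium, Low, Max): Plant 1 can switch to High (6 → 9). Not NE.
(High, Idle, High): Plant 1 can switch to Low (-8 → 5). Not NE.
(High, Low, Max): Plant 1 gets 9, best alternative 6; Plant 2 gets 9, best alternative -3; Plant 3 gets 2, best alternative -4. No profitable deviation — NE.
(The remaining 2 profiles each have a profitable deviation by the same check.)

(Low, Idle, High) and (High, Low, Max)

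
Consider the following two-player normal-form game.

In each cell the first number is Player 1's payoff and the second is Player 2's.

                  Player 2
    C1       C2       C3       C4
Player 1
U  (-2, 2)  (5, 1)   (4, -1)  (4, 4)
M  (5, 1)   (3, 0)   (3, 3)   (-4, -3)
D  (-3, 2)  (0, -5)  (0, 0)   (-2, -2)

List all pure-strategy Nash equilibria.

(U, C4)

Player 1 against C1: payoffs -2, 5, -3 → best response M.
Player 1 against C2: payoffs 5, 3, 0 → best response U.
Player 1 against C3: payoffs 4, 3, 0 → best response U.
Player 1 against C4: payoffs 4, -4, -2 → best response U.
Player 2 against U: payoffs 2, 1, -1, 4 → best response C4.
Player 2 against M: payoffs 1, 0, 3, -3 → best response C3.
Player 2 against D: payoffs 2, -5, 0, -2 → best response C1.
Mutual best responses: (U, C4).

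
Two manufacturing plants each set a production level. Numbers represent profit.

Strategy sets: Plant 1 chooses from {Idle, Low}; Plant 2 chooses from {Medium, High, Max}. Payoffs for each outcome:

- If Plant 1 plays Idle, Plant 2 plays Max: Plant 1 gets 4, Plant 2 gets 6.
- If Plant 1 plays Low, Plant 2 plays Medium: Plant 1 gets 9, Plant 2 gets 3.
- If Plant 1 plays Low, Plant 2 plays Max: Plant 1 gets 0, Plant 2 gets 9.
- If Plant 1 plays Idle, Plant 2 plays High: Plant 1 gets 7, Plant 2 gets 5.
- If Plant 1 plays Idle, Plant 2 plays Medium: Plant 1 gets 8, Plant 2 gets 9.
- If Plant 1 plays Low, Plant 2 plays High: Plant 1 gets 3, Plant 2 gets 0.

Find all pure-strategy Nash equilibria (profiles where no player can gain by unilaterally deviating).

Plant 1 against Medium: payoffs 8, 9 → best response Low.
Plant 1 against High: payoffs 7, 3 → best response Idle.
Plant 1 against Max: payoffs 4, 0 → best response Idle.
Plant 2 against Idle: payoffs 9, 5, 6 → best response Medium.
Plant 2 against Low: payoffs 3, 0, 9 → best response Max.
No profile is a mutual best response for all players.

This game has no pure Nash equilibrium.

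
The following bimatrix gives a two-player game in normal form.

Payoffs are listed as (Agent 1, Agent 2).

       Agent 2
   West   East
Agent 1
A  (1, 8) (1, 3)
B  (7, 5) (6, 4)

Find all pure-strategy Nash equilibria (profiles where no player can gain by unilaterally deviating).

(B, West)

Agent 1 against West: payoffs 1, 7 → best response B.
Agent 1 against East: payoffs 1, 6 → best response B.
Agent 2 against A: payoffs 8, 3 → best response West.
Agent 2 against B: payoffs 5, 4 → best response West.
Mutual best responses: (B, West).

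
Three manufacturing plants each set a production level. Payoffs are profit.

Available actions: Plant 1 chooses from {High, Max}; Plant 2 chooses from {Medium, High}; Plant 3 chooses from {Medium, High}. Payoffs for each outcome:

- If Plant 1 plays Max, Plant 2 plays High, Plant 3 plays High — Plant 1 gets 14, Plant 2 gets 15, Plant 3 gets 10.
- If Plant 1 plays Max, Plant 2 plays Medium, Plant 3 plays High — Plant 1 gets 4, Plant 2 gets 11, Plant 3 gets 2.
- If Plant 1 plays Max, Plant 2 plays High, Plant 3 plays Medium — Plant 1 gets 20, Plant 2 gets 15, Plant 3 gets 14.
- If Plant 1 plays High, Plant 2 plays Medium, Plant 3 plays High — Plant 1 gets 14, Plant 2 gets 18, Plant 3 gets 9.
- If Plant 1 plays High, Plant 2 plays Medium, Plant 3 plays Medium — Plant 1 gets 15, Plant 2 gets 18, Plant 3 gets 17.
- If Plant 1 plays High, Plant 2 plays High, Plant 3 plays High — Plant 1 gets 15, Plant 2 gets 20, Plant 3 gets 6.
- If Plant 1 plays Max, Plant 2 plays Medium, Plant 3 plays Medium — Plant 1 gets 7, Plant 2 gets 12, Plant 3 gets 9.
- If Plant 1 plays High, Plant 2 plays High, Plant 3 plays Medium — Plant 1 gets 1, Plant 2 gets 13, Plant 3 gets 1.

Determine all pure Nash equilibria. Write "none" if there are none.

The pure Nash equilibria are (High, Medium, Medium) and (High, High, High) and (Max, High, Medium).

Plant 1 against (Medium, Medium): payoffs 15, 7 → best response High.
Plant 1 against (Medium, High): payoffs 14, 4 → best response High.
Plant 1 against (High, Medium): payoffs 1, 20 → best response Max.
Plant 1 against (High, High): payoffs 15, 14 → best response High.
Plant 2 against (High, Medium): payoffs 18, 13 → best response Medium.
Plant 2 against (High, High): payoffs 18, 20 → best response High.
Plant 2 against (Max, Medium): payoffs 12, 15 → best response High.
Plant 2 against (Max, High): payoffs 11, 15 → best response High.
Plant 3 against (High, Medium): payoffs 17, 9 → best response Medium.
Plant 3 against (High, High): payoffs 1, 6 → best response High.
Plant 3 against (Max, Medium): payoffs 9, 2 → best response Medium.
Plant 3 against (Max, High): payoffs 14, 10 → best response Medium.
Mutual best responses: (High, Medium, Medium); (High, High, High); (Max, High, Medium).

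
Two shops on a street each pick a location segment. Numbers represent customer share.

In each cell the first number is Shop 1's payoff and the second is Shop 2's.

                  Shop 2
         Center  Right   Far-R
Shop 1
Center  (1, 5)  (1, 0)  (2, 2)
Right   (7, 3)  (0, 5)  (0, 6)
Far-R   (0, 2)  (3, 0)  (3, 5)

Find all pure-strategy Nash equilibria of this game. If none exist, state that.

Pure NE: (Far-R, Far-R)

Mark each player's best response to every combination of opponents' strategies; a profile where every player is best-responding is a pure Nash equilibrium.
Shop 1 against Center: payoffs 1, 7, 0 → best response Right.
Shop 1 against Right: payoffs 1, 0, 3 → best response Far-R.
Shop 1 against Far-R: payoffs 2, 0, 3 → best response Far-R.
Shop 2 against Center: payoffs 5, 0, 2 → best response Center.
Shop 2 against Right: payoffs 3, 5, 6 → best response Far-R.
Shop 2 against Far-R: payoffs 2, 0, 5 → best response Far-R.
Mutual best responses: (Far-R, Far-R).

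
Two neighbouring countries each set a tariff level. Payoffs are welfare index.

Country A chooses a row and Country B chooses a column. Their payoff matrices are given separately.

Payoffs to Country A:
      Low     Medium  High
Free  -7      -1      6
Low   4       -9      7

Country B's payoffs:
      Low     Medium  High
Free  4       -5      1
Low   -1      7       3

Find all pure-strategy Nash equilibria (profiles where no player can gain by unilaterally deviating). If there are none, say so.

There is no pure-strategy Nash equilibrium.

Country A against Low: payoffs -7, 4 → best response Low.
Country A against Medium: payoffs -1, -9 → best response Free.
Country A against High: payoffs 6, 7 → best response Low.
Country B against Free: payoffs 4, -5, 1 → best response Low.
Country B against Low: payoffs -1, 7, 3 → best response Medium.
No profile is a mutual best response for all players.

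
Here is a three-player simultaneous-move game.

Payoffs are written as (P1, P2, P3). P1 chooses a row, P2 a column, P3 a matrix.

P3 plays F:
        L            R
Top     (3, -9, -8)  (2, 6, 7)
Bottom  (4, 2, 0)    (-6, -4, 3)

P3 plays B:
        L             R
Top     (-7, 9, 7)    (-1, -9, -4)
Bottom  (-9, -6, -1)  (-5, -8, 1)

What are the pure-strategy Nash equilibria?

P1 against (L, F): payoffs 3, 4 → best response Bottom.
P1 against (L, B): payoffs -7, -9 → best response Top.
P1 against (R, F): payoffs 2, -6 → best response Top.
P1 against (R, B): payoffs -1, -5 → best response Top.
P2 against (Top, F): payoffs -9, 6 → best response R.
P2 against (Top, B): payoffs 9, -9 → best response L.
P2 against (Bottom, F): payoffs 2, -4 → best response L.
P2 against (Bottom, B): payoffs -6, -8 → best response L.
P3 against (Top, L): payoffs -8, 7 → best response B.
P3 against (Top, R): payoffs 7, -4 → best response F.
P3 against (Bottom, L): payoffs 0, -1 → best response F.
P3 against (Bottom, R): payoffs 3, 1 → best response F.
Mutual best responses: (Top, L, B); (Top, R, F); (Bottom, L, F).

(Top, L, B), (Top, R, F), (Bottom, L, F)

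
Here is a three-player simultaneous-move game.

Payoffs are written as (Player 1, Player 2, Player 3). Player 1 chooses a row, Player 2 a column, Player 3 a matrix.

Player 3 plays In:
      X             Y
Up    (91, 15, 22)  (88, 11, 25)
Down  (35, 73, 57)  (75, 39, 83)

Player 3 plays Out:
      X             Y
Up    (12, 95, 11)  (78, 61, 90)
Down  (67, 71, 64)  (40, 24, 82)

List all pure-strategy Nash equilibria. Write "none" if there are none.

(Up, X, In) and (Down, X, Out)

For each strategy profile, look for a profitable unilateral deviation.
(Up, X, In): Player 1 gets 91, best alternative 35; Player 2 gets 15, best alternative 11; Player 3 gets 22, best alternative 11. No profitable deviation — NE.
(Up, X, Out): Player 1 can switch to Down (12 → 67). Not NE.
(Up, Y, In): Player 2 can switch to X (11 → 15). Not NE.
(Up, Y, Out): Player 2 can switch to X (61 → 95). Not NE.
(Down, X, In): Player 1 can switch to Up (35 → 91). Not NE.
(Down, X, Out): Player 1 gets 67, best alternative 12; Player 2 gets 71, best alternative 24; Player 3 gets 64, best alternative 57. No profitable deviation — NE.
(Down, Y, In): Player 1 can switch to Up (75 → 88). Not NE.
(Down, Y, Out): Player 1 can switch to Up (40 → 78). Not NE.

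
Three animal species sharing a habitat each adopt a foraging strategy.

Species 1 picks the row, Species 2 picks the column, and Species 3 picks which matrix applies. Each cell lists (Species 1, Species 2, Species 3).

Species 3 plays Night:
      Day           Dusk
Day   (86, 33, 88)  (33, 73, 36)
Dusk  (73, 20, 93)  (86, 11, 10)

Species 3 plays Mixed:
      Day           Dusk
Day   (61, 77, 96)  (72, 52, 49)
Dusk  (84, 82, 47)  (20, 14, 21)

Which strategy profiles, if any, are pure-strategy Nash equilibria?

Species 1 against (Day, Night): payoffs 86, 73 → best response Day.
Species 1 against (Day, Mixed): payoffs 61, 84 → best response Dusk.
Species 1 against (Dusk, Night): payoffs 33, 86 → best response Dusk.
Species 1 against (Dusk, Mixed): payoffs 72, 20 → best response Day.
Species 2 against (Day, Night): payoffs 33, 73 → best response Dusk.
Species 2 against (Day, Mixed): payoffs 77, 52 → best response Day.
Species 2 against (Dusk, Night): payoffs 20, 11 → best response Day.
Species 2 against (Dusk, Mixed): payoffs 82, 14 → best response Day.
Species 3 against (Day, Day): payoffs 88, 96 → best response Mixed.
Species 3 against (Day, Dusk): payoffs 36, 49 → best response Mixed.
Species 3 against (Dusk, Day): payoffs 93, 47 → best response Night.
Species 3 against (Dusk, Dusk): payoffs 10, 21 → best response Mixed.
No profile is a mutual best response for all players.

There is no pure-strategy Nash equilibrium.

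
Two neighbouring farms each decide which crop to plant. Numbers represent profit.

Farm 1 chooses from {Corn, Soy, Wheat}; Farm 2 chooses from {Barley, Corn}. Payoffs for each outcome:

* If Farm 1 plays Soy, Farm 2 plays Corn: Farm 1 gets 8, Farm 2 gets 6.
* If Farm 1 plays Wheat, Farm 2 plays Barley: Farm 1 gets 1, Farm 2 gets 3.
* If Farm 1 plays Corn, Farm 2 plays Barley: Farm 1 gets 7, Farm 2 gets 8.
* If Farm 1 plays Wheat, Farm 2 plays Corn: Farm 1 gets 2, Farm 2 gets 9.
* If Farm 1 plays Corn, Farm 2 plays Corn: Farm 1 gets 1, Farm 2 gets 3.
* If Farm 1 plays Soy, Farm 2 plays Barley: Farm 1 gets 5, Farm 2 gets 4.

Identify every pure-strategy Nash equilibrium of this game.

(Corn, Barley), (Soy, Corn)

(Corn, Barley): Farm 1 gets 7, best alternative 5; Farm 2 gets 8, best alternative 3. No profitable deviation — NE.
(Corn, Corn): Farm 1 can switch to Soy (1 → 8). Not NE.
(Soy, Barley): Farm 1 can switch to Corn (5 → 7). Not NE.
(Soy, Corn): Farm 1 gets 8, best alternative 2; Farm 2 gets 6, best alternative 4. No profitable deviation — NE.
(Wheat, Barley): Farm 1 can switch to Corn (1 → 7). Not NE.
(Wheat, Corn): Farm 1 can switch to Soy (2 → 8). Not NE.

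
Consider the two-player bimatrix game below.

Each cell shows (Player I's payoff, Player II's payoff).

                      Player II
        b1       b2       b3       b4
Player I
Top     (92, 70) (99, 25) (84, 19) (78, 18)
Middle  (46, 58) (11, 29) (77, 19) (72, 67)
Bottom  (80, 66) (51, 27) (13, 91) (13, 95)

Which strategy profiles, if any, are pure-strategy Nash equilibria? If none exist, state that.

(Top, b1)

For each strategy profile, look for a profitable unilateral deviation.
(Top, b1): Player I gets 92, best alternative 80; Player II gets 70, best alternative 25. No profitable deviation — NE.
(Top, b2): Player II can switch to b1 (25 → 70). Not NE.
(Top, b3): Player II can switch to b1 (19 → 70). Not NE.
(Top, b4): Player II can switch to b1 (18 → 70). Not NE.
(Middle, b1): Player I can switch to Top (46 → 92). Not NE.
(Middle, b2): Player I can switch to Top (11 → 99). Not NE.
(Middle, b3): Player I can switch to Top (77 → 84). Not NE.
(Middle, b4): Player I can switch to Top (72 → 78). Not NE.
(Bottom, b1): Player I can switch to Top (80 → 92). Not NE.
(Bottom, b2): Player I can switch to Top (51 → 99). Not NE.
(Bottom, b3): Player I can switch to Top (13 → 84). Not NE.
(The remaining 1 profile has a profitable deviation by the same check.)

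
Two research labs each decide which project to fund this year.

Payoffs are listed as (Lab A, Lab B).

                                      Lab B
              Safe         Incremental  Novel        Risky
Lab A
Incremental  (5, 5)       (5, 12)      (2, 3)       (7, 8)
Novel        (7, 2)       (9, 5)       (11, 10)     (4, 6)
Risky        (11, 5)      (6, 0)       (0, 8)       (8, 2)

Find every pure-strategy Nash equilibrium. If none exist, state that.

For each player, find the best response to each opponent profile; mutual best responses are the pure NE.
Lab A against Safe: payoffs 5, 7, 11 → best response Risky.
Lab A against Incremental: payoffs 5, 9, 6 → best response Novel.
Lab A against Novel: payoffs 2, 11, 0 → best response Novel.
Lab A against Risky: payoffs 7, 4, 8 → best response Risky.
Lab B against Incremental: payoffs 5, 12, 3, 8 → best response Incremental.
Lab B against Novel: payoffs 2, 5, 10, 6 → best response Novel.
Lab B against Risky: payoffs 5, 0, 8, 2 → best response Novel.
Mutual best responses: (Novel, Novel).

(Novel, Novel)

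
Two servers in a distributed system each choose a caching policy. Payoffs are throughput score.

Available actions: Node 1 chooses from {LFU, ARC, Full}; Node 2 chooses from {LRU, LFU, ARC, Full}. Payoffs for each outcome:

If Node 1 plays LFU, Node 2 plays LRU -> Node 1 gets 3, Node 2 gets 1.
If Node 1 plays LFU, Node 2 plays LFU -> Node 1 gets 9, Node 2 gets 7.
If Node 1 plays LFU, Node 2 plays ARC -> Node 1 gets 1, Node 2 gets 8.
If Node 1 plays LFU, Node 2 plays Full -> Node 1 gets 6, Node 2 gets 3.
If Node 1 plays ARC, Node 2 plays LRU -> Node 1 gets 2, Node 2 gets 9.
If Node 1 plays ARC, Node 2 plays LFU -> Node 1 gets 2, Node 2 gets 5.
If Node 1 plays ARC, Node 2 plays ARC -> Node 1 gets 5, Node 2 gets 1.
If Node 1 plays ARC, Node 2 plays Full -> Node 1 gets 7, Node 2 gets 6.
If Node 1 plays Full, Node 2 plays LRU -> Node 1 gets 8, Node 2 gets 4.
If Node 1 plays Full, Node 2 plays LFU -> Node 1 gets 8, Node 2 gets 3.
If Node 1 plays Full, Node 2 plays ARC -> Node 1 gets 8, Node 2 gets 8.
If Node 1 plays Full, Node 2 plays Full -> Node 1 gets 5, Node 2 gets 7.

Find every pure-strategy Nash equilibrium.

Node 1 against LRU: payoffs 3, 2, 8 → best response Full.
Node 1 against LFU: payoffs 9, 2, 8 → best response LFU.
Node 1 against ARC: payoffs 1, 5, 8 → best response Full.
Node 1 against Full: payoffs 6, 7, 5 → best response ARC.
Node 2 against LFU: payoffs 1, 7, 8, 3 → best response ARC.
Node 2 against ARC: payoffs 9, 5, 1, 6 → best response LRU.
Node 2 against Full: payoffs 4, 3, 8, 7 → best response ARC.
Mutual best responses: (Full, ARC).

The unique pure-strategy Nash equilibrium is (Full, ARC).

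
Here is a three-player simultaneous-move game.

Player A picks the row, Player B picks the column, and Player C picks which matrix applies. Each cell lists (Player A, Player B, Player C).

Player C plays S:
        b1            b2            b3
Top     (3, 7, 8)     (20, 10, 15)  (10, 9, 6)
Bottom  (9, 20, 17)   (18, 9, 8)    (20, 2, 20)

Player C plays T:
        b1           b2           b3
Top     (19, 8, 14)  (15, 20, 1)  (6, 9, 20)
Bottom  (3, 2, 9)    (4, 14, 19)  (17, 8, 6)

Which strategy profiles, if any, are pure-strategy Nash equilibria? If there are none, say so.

Pure-strategy Nash equilibria: (Top, b2, S), (Bottom, b1, S)

Player A against (b1, S): payoffs 3, 9 → best response Bottom.
Player A against (b1, T): payoffs 19, 3 → best response Top.
Player A against (b2, S): payoffs 20, 18 → best response Top.
Player A against (b2, T): payoffs 15, 4 → best response Top.
Player A against (b3, S): payoffs 10, 20 → best response Bottom.
Player A against (b3, T): payoffs 6, 17 → best response Bottom.
Player B against (Top, S): payoffs 7, 10, 9 → best response b2.
Player B against (Top, T): payoffs 8, 20, 9 → best response b2.
Player B against (Bottom, S): payoffs 20, 9, 2 → best response b1.
Player B against (Bottom, T): payoffs 2, 14, 8 → best response b2.
Player C against (Top, b1): payoffs 8, 14 → best response T.
Player C against (Top, b2): payoffs 15, 1 → best response S.
Player C against (Top, b3): payoffs 6, 20 → best response T.
Player C against (Bottom, b1): payoffs 17, 9 → best response S.
Player C against (Bottom, b2): payoffs 8, 19 → best response T.
Player C against (Bottom, b3): payoffs 20, 6 → best response S.
Mutual best responses: (Top, b2, S); (Bottom, b1, S).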